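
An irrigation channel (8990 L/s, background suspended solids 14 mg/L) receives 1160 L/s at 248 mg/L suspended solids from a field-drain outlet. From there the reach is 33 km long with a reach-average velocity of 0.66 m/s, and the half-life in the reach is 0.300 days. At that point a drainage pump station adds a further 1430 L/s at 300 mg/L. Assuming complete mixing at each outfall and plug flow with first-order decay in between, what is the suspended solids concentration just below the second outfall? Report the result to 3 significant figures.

46.4 mg/L

Mass balance: C = (8990·14.00 + 1160·248.0) / 10150 = 413500/10150 = 40.74 mg/L; combined flow 10150 L/s.
Travel time t = 33·1000 / 0.66 = 50000 s = 13.89 h.
Half-life 0.300 d → k = ln 2 / 0.300 = 2.310 d⁻¹.
After decay, C = 40.74 × e^(−kt) = 40.74 × 0.2626 = 10.70 mg/L.
At the second outfall, C = (10150·10.70 + 1430·300.0) / (10150 + 1430) = 46.42 mg/L.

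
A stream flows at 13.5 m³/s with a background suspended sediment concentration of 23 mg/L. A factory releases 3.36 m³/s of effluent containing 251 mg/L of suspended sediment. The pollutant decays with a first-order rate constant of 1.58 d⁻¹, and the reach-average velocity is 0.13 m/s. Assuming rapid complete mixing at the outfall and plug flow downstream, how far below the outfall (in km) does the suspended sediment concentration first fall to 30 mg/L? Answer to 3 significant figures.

Mixed concentration C = ΣQC/ΣQ = (13.50·23.00 + 3.360·251.0) / 16.86 = 1154/16.86 = 68.44 mg/L.
Set 68.44·exp(−k·t) = 30 → t = ln(68.44/30)/k = 45100 s = 12.53 h.
Distance = v·t = 0.13·45100 = 5863 m = 5.863 km.

5.86 km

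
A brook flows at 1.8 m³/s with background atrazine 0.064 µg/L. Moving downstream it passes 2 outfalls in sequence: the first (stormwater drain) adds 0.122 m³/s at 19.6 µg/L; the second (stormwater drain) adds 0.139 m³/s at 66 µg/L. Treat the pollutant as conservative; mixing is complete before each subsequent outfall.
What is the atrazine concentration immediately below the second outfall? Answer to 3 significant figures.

After outfall 1: Q = 1.800 + 0.1220 = 1.922 m³/s; C = (1.800·0.06400 + 0.1220·19.60)/1.922 = 1.304 µg/L.
After outfall 2: Q = 1.922 + 0.1390 = 2.061 m³/s; C = (1.922·1.304 + 0.1390·66.00)/2.061 = 5.667 µg/L.

5.67 µg/L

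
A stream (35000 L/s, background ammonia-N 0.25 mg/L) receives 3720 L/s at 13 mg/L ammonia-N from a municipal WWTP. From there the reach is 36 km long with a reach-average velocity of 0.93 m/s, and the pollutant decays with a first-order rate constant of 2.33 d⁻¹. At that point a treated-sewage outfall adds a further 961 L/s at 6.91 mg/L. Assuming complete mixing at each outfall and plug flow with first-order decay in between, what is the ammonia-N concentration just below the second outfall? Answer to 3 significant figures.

0.674 mg/L

Flow-weighted average: C = (35000·0.2500 + 3720·13.00) / 38720 = 57110/38720 = 1.475 mg/L; combined flow 38720 L/s.
Travel time t = 36·1000 / 0.93 = 38710 s = 10.75 h.
First-order decay: C = 1.475·exp(−k·t) = 1.475·0.3521 = 0.5193 mg/L.
At the second outfall, C = (38720·0.5193 + 961.0·6.910) / (38720 + 961.0) = 0.6741 mg/L.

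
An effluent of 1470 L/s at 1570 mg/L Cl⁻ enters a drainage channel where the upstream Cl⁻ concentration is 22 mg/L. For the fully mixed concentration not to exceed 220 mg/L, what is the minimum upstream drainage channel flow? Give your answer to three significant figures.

10000 L/s

Set C_mix = 220: (Q·22.00 + 1470·1570) / (Q + 1470) = 220
→ Q = 1470·(1570 − 220)/(220 − 22.00) = 10020 L/s.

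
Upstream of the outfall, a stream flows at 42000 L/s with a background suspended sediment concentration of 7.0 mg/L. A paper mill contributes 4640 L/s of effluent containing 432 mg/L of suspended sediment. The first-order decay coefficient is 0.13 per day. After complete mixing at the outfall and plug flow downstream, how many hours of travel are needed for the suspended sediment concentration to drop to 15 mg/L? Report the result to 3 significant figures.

220 h

Conservation of mass: C = (42000·7.000 + 4640·432.0) / 46640 = 2298000/46640 = 49.28 mg/L.
49.28·exp(−k·t) = 15 → t = ln(49.28/15)/k = 790600 s = 219.6 h.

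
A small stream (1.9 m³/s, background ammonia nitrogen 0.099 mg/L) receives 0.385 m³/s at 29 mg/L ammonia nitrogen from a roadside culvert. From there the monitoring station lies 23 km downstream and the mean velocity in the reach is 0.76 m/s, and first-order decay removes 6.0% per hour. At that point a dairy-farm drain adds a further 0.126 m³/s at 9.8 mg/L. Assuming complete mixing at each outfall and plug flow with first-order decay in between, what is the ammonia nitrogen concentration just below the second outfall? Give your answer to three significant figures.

After mixing, C = (1.900·0.09900 + 0.3850·29.00) / 2.285 = 11.35/2.285 = 4.969 mg/L; combined flow 2.285 m³/s.
Travel time t = 23·1000 / 0.76 = 30260 s = 8.406 h.
6.0%/h lost → k = −ln(1 − 0.06) = 0.06188 h⁻¹.
After decay, C = 4.969 × e^(−kt) = 4.969 × 0.5944 = 2.953 mg/L.
At the second outfall, C = (2.285·2.953 + 0.1260·9.800) / (2.285 + 0.1260) = 3.311 mg/L.

3.31 mg/L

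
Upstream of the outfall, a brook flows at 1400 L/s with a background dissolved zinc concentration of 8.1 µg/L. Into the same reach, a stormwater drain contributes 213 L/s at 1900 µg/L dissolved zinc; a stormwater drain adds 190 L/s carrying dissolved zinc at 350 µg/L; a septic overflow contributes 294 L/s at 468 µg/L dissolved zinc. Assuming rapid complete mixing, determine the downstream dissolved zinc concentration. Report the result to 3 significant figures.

296 µg/L

Mixed concentration C = ΣQC/ΣQ = (1400·8.100 + 213.0·1900 + 190.0·350.0 + 294.0·468.0) / 2097 = 620100/2097 = 295.7 µg/L.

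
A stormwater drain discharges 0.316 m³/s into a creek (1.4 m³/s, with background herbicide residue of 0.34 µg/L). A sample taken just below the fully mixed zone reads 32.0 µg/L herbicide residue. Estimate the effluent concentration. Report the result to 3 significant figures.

172 µg/L

Mass balance: 1.400·0.3400 + 0.3160·Cₑ = 1.716·32.00
→ Cₑ = (1.716·32.00 − 1.400·0.3400) / 0.3160 = 172.3 µg/L.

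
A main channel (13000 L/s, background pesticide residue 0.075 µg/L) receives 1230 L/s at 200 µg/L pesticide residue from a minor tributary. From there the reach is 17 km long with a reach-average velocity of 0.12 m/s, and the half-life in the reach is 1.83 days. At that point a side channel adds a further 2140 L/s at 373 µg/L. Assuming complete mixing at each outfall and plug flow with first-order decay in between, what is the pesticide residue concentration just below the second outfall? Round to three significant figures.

Mass balance: C = (13000·0.07500 + 1230·200.0) / 14230 = 247000/14230 = 17.36 µg/L; combined flow 14230 L/s.
Travel time t = 17·1000 / 0.12 = 141700 s = 39.35 h.
Half-life 1.83 d → k = ln 2 / 1.83 = 0.3788 d⁻¹.
Decay over the reach: 17.36·exp(−kt) = 17.36·0.5374 = 9.327 µg/L.
Second outfall: C = (14230·9.327 + 2140·373.0)/16370 = 56.87 µg/L.

56.9 µg/L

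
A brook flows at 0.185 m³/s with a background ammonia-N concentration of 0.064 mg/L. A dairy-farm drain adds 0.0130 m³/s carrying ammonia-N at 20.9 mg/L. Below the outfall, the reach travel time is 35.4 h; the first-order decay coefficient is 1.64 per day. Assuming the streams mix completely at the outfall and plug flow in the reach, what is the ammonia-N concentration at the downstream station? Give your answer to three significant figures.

0.127 mg/L

After mixing, C = (0.1850·0.06400 + 0.01300·20.90) / 0.1980 = 0.2835/0.1980 = 1.432 mg/L.
Applying C = C₀e^(−kt): 1.432 × 0.08901 = 0.1275 mg/L.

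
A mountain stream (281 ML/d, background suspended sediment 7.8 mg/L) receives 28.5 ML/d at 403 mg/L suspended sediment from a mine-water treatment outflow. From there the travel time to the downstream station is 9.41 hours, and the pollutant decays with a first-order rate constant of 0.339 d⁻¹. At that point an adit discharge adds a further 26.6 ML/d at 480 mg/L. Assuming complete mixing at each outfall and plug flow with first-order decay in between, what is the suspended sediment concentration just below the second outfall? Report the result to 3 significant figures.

73.6 mg/L

Mass balance: C = (281.0·7.800 + 28.50·403.0) / 309.5 = 13680/309.5 = 44.19 mg/L; combined flow 309.5 ML/d.
Decay over the reach: 44.19·exp(−kt) = 44.19·0.8755 = 38.69 mg/L.
At the second outfall, C = (309.5·38.69 + 26.60·480.0) / (309.5 + 26.60) = 73.62 mg/L.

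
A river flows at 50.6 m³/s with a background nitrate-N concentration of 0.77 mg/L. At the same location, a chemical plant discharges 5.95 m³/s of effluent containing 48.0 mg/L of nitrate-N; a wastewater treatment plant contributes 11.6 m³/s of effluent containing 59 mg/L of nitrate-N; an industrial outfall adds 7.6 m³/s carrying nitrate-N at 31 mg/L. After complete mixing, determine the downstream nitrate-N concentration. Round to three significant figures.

Flow-weighted average: C = (50.60·0.7700 + 5.950·48.00 + 11.60·59.00 + 7.600·31.00) / 75.75 = 1245/75.75 = 16.43 mg/L.

16.4 mg/L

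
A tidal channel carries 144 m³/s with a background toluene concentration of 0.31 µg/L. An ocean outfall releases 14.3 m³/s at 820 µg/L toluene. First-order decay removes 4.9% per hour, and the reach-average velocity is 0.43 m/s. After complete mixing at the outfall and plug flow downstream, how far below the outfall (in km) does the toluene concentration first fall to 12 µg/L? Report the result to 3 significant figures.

56.2 km

Mass balance: C = (144.0·0.3100 + 14.30·820.0) / 158.3 = 11770/158.3 = 74.36 µg/L.
4.9%/h lost → k = −ln(1 − 0.049) = 0.05024 h⁻¹.
Set 74.36·exp(−k·t) = 12 → t = ln(74.36/12)/k = 130700 s = 36.30 h.
Distance = v·t = 0.43·130700 = 56200 m = 56.20 km.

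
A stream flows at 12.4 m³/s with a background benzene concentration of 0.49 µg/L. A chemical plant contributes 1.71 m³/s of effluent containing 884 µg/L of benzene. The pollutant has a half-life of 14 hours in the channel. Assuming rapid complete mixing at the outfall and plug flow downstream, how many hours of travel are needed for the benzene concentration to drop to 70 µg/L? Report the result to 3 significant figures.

Mixed concentration C = ΣQC/ΣQ = (12.40·0.4900 + 1.710·884.0) / 14.11 = 1518/14.11 = 107.6 µg/L.
Half-life 14 h → k = ln 2 / 14 = 0.04951 h⁻¹ = 1.188 d⁻¹.
107.6·exp(−k·t) = 70 → t = ln(107.6/70)/k = 31240 s = 8.677 h.

8.68 h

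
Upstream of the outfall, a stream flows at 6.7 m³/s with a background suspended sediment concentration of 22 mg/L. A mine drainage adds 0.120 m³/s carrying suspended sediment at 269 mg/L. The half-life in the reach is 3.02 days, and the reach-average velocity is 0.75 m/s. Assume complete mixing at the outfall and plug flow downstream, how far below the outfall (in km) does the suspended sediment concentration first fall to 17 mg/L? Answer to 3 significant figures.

Conservation of mass: C = (6.700·22.00 + 0.1200·269.0) / 6.820 = 179.7/6.820 = 26.35 mg/L.
Half-life 3.02 d → k = ln 2 / 3.02 = 0.2295 d⁻¹.
Set 26.35·exp(−k·t) = 17 → t = ln(26.35/17)/k = 164900 s = 45.81 h.
Distance = v·t = 0.75·164900 = 123700 m = 123.7 km.

124 km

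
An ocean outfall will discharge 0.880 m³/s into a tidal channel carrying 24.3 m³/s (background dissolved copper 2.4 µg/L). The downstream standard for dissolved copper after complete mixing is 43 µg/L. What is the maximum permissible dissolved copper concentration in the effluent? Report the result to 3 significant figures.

At the limit, (Qr·Cr + Qe·Cₑ)/(Qr + Qe) = 43:
Cₑ = (25.18·43 − 24.30·2.400) / 0.8800 = 1164 µg/L.

1160 µg/L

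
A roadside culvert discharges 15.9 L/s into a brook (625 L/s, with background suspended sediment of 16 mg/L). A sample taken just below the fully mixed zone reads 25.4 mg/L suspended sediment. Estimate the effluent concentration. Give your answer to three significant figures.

Mass balance: 625.0·16.00 + 15.90·Cₑ = 640.9·25.40
→ Cₑ = (640.9·25.40 − 625.0·16.00) / 15.90 = 394.9 mg/L.

395 mg/L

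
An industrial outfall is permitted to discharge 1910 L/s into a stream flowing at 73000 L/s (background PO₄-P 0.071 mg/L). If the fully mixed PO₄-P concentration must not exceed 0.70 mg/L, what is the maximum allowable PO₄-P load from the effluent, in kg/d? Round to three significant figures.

4080 kg/d

Mass balance at the limit: 73000·0.07100 + 1910·Cₑ = 74910·0.70 → Cₑ = 24.74 mg/L.
1910 L/s = 1.910 m³/s. Load = 1.910 m³/s × 24.74 g/m³ × 86 400 s/d = 4083 kg/d.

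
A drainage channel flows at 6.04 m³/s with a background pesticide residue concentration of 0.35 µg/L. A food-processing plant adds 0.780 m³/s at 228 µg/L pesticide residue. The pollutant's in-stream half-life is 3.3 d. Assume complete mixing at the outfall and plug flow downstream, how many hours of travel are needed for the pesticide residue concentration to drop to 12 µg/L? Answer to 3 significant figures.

Mass balance: C = (6.040·0.3500 + 0.7800·228.0) / 6.820 = 180.0/6.820 = 26.39 µg/L.
Half-life 3.3 d → k = ln 2 / 3.3 = 0.2100 d⁻¹.
26.39·exp(−k·t) = 12 → t = ln(26.39/12)/k = 324100 s = 90.03 h.

90.0 h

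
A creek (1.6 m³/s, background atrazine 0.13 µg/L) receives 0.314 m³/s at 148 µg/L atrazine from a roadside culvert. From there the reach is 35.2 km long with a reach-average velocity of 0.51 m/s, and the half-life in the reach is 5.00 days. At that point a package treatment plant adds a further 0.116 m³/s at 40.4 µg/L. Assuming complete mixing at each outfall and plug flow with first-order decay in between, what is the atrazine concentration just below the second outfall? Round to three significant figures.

Mixed concentration C = ΣQC/ΣQ = (1.600·0.1300 + 0.3140·148.0) / 1.914 = 46.68/1.914 = 24.39 µg/L; combined flow 1.914 m³/s.
Travel time t = 35.2·1000 / 0.51 = 69020 s = 19.17 h.
Half-life 5.00 d → k = ln 2 / 5.00 = 0.1386 d⁻¹.
First-order decay: C = 24.39·exp(−k·t) = 24.39·0.8952 = 21.83 µg/L.
At the second outfall, C = (1.914·21.83 + 0.1160·40.40) / (1.914 + 0.1160) = 22.89 µg/L.

22.9 µg/L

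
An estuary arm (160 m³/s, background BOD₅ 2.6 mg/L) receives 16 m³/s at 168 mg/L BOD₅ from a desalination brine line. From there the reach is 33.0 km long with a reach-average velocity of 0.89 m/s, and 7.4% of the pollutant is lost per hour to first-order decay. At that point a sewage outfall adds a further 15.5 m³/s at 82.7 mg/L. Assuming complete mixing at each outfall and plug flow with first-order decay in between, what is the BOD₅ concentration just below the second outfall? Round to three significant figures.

Mixed concentration C = ΣQC/ΣQ = (160.0·2.600 + 16.00·168.0) / 176.0 = 3104/176.0 = 17.64 mg/L; combined flow 176.0 m³/s.
Travel time t = 33.0·1000 / 0.89 = 37080 s = 10.30 h.
7.4%/h lost → k = −ln(1 − 0.074) = 0.07688 h⁻¹.
Applying C = C₀e^(−kt): 17.64 × 0.4530 = 7.989 mg/L.
Second outfall: C = (176.0·7.989 + 15.50·82.70)/191.5 = 14.04 mg/L.

14.0 mg/L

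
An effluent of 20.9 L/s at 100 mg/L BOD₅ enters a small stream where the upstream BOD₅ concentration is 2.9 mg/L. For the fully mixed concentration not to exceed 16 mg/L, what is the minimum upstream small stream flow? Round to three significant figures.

Set C_mix = 16: (Q·2.900 + 20.90·100.0) / (Q + 20.90) = 16
→ Q = 20.90·(100.0 − 16)/(16 − 2.900) = 134.0 L/s.

134 L/s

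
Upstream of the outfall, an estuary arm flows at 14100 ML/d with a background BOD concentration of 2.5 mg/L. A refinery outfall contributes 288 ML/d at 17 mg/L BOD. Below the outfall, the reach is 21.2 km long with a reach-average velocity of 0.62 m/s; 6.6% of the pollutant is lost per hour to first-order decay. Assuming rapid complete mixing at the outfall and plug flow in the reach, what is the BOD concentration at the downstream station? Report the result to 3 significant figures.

Mixed concentration C = ΣQC/ΣQ = (14100·2.500 + 288.0·17.00) / 14390 = 40150/14390 = 2.790 mg/L.
Travel time t = 21.2·1000 / 0.62 = 34190 s = 9.498 h.
6.6%/h lost → k = −ln(1 − 0.066) = 0.06828 h⁻¹.
Applying C = C₀e^(−kt): 2.790 × 0.5228 = 1.459 mg/L.

1.46 mg/L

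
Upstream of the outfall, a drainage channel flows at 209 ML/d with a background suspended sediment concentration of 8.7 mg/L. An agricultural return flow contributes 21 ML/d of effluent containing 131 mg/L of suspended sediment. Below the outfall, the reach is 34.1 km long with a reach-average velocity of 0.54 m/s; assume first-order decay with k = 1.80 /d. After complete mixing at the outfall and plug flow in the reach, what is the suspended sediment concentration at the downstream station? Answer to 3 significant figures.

Mixed concentration C = ΣQC/ΣQ = (209.0·8.700 + 21.00·131.0) / 230.0 = 4569/230.0 = 19.87 mg/L.
Travel time t = 34.1·1000 / 0.54 = 63150 s = 17.54 h.
First-order decay: C = 19.87·exp(−k·t) = 19.87·0.2683 = 5.331 mg/L.

5.33 mg/L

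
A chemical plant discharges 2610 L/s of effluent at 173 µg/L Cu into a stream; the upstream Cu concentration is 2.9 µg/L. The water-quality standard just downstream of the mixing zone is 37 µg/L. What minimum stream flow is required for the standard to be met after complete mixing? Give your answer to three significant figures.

10400 L/s

Set C_mix = 37: (Q·2.900 + 2610·173.0) / (Q + 2610) = 37
→ Q = 2610·(173.0 − 37)/(37 − 2.900) = 10410 L/s.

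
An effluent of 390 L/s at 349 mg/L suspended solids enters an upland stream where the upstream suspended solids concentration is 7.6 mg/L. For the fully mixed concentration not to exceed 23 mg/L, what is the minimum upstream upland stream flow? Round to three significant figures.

Set C_mix = 23: (Q·7.600 + 390.0·349.0) / (Q + 390.0) = 23
→ Q = 390.0·(349.0 − 23)/(23 − 7.600) = 8256 L/s.

8260 L/s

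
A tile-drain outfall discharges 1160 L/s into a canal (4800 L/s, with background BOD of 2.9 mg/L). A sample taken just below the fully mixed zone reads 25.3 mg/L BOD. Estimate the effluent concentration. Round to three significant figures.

Mass balance: 4800·2.900 + 1160·Cₑ = 5960·25.30
→ Cₑ = (5960·25.30 − 4800·2.900) / 1160 = 118.0 mg/L.

118 mg/L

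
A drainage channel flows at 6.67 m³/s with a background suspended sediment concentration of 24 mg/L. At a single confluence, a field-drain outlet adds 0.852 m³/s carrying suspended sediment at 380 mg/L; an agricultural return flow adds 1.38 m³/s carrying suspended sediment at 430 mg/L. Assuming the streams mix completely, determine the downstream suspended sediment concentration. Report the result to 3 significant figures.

121 mg/L

Conservation of mass: C = (6.670·24.00 + 0.8520·380.0 + 1.380·430.0) / 8.902 = 1077/8.902 = 121.0 mg/L.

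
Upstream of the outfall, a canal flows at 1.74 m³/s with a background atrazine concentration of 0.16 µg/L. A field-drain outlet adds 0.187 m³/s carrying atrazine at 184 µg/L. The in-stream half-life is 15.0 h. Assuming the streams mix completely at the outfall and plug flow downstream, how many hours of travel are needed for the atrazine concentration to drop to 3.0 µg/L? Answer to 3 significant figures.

38.8 h

After mixing, C = (1.740·0.1600 + 0.1870·184.0) / 1.927 = 34.69/1.927 = 18.00 µg/L.
Half-life 15.0 h → k = ln 2 / 15.0 = 0.04621 h⁻¹ = 1.109 d⁻¹.
18.00·exp(−k·t) = 3.0 → t = ln(18.00/3.0)/k = 139600 s = 38.77 h.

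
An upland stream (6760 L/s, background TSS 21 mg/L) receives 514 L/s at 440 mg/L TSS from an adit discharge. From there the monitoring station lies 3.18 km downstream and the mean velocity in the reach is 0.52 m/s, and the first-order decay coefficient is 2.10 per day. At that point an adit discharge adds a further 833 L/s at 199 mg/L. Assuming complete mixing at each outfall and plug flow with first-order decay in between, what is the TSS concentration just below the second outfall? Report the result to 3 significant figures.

59.6 mg/L

After mixing, C = (6760·21.00 + 514.0·440.0) / 7274 = 368100/7274 = 50.61 mg/L; combined flow 7274 L/s.
Travel time t = 3.18·1000 / 0.52 = 6115 s = 1.699 h.
Applying C = C₀e^(−kt): 50.61 × 0.8619 = 43.62 mg/L.
At the second outfall, C = (7274·43.62 + 833.0·199.0) / (7274 + 833.0) = 59.58 mg/L.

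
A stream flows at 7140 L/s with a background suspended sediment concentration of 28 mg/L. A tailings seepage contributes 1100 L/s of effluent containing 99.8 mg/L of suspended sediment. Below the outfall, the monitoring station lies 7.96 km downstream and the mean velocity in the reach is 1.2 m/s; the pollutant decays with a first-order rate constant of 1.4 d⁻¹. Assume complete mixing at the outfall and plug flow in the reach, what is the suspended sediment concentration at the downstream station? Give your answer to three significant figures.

33.8 mg/L

Flow-weighted average: C = (7140·28.00 + 1100·99.80) / 8240 = 309700/8240 = 37.58 mg/L.
Travel time t = 7.96·1000 / 1.2 = 6633 s = 1.843 h.
Applying C = C₀e^(−kt): 37.58 × 0.8981 = 33.75 mg/L.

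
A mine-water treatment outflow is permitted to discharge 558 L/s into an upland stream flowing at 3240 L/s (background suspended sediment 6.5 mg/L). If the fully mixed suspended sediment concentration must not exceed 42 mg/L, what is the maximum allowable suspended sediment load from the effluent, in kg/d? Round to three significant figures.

Mass balance at the limit: 3240·6.500 + 558.0·Cₑ = 3798·42 → Cₑ = 248.1 mg/L.
558.0 L/s = 0.5580 m³/s. Load = 0.5580 m³/s × 248.1 g/m³ × 86 400 s/d = 11960 kg/d.

12000 kg/d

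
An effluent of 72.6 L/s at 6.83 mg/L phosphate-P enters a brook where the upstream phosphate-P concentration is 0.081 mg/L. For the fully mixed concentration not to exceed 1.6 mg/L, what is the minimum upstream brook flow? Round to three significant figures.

Set C_mix = 1.6: (Q·0.08100 + 72.60·6.830) / (Q + 72.60) = 1.6
→ Q = 72.60·(6.830 − 1.6)/(1.6 − 0.08100) = 250.0 L/s.

250 L/s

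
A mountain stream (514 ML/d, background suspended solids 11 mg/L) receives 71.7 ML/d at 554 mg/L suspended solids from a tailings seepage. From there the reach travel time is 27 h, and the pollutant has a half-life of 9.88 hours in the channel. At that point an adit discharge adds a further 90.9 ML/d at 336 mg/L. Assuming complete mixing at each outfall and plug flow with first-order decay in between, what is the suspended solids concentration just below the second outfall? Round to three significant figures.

Mixed concentration C = ΣQC/ΣQ = (514.0·11.00 + 71.70·554.0) / 585.7 = 45380/585.7 = 77.47 mg/L; combined flow 585.7 ML/d.
Half-life 9.88 h → k = ln 2 / 9.88 = 0.07016 h⁻¹ = 1.684 d⁻¹.
Applying C = C₀e^(−kt): 77.47 × 0.1504 = 11.65 mg/L.
At the second outfall, C = (585.7·11.65 + 90.90·336.0) / (585.7 + 90.90) = 55.23 mg/L.

55.2 mg/L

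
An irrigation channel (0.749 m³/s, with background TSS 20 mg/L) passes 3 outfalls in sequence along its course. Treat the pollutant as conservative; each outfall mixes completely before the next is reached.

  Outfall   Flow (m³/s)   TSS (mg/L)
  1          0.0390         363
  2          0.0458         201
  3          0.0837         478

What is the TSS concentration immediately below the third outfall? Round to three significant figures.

Outfall 1: combined Q = 0.7880 m³/s; C = (0.7490·20.00 + 0.03900·363.0)/0.7880 = 36.98 mg/L.
Outfall 2: combined Q = 0.8338 m³/s; C = (0.7880·36.98 + 0.04580·201.0)/0.8338 = 45.99 mg/L.
Outfall 3: combined Q = 0.9175 m³/s; C = (0.8338·45.99 + 0.08370·478.0)/0.9175 = 85.40 mg/L.

85.4 mg/L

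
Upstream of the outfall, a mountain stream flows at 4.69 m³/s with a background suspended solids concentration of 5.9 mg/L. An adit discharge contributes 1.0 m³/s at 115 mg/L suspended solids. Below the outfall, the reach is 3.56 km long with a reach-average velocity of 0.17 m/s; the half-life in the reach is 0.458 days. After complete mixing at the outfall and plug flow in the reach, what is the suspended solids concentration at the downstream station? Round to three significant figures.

17.4 mg/L

Mixed concentration C = ΣQC/ΣQ = (4.690·5.900 + 1.000·115.0) / 5.690 = 142.7/5.690 = 25.07 mg/L.
Travel time t = 3.56·1000 / 0.17 = 20940 s = 5.817 h.
Half-life 0.458 d → k = ln 2 / 0.458 = 1.513 d⁻¹.
Applying C = C₀e^(−kt): 25.07 × 0.6929 = 17.37 mg/L.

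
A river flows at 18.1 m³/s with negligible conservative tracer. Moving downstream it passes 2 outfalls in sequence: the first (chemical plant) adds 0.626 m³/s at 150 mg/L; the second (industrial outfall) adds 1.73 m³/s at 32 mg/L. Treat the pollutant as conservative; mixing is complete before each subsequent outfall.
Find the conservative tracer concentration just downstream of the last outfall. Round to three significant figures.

Outfall 1: combined Q = 18.73 m³/s; C = (18.10·0 + 0.6260·150.0)/18.73 = 5.014 mg/L.
Outfall 2: combined Q = 20.46 m³/s; C = (18.73·5.014 + 1.730·32.00)/20.46 = 7.297 mg/L.

7.30 mg/L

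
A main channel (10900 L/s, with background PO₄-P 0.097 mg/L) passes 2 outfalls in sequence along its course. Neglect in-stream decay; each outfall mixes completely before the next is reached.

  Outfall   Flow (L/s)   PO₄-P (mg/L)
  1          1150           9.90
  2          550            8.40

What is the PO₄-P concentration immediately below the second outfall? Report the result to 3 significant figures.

Below outfall 1: Q → 12050 L/s, C = (10900·0.09700 + 1150·9.900)/12050 = 1.033 mg/L.
Below outfall 2: Q → 12600 L/s, C = (12050·1.033 + 550.0·8.400)/12600 = 1.354 mg/L.

1.35 mg/L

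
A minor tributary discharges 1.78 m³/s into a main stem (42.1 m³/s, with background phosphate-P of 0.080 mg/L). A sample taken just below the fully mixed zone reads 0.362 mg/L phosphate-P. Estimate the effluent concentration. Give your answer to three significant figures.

7.03 mg/L

Mass balance: 42.10·0.08000 + 1.780·Cₑ = 43.88·0.3620
→ Cₑ = (43.88·0.3620 − 42.10·0.08000) / 1.780 = 7.032 mg/L.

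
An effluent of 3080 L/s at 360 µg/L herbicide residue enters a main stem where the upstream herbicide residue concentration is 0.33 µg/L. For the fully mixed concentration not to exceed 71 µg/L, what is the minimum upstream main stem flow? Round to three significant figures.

12600 L/s

Set C_mix = 71: (Q·0.3300 + 3080·360.0) / (Q + 3080) = 71
→ Q = 3080·(360.0 − 71)/(71 − 0.3300) = 12600 L/s.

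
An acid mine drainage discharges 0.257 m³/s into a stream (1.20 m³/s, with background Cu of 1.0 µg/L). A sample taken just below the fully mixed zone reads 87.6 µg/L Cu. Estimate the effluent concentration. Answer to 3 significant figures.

Mass balance: 1.200·1.000 + 0.2570·Cₑ = 1.457·87.60
→ Cₑ = (1.457·87.60 − 1.200·1.000) / 0.2570 = 492.0 µg/L.

492 µg/L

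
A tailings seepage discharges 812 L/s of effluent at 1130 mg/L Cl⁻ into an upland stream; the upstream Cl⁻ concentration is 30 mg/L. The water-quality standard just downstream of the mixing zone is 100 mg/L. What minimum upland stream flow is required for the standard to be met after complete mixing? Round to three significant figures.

Set C_mix = 100: (Q·30.00 + 812.0·1130) / (Q + 812.0) = 100
→ Q = 812.0·(1130 − 100)/(100 − 30.00) = 11950 L/s.

11900 L/s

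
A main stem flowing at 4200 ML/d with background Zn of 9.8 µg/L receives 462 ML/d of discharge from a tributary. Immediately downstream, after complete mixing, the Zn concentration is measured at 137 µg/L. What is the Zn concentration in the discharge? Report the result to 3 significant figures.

1290 µg/L

Mass balance: 4200·9.800 + 462.0·Cₑ = 4662·137.0
→ Cₑ = (4662·137.0 − 4200·9.800) / 462.0 = 1293 µg/L.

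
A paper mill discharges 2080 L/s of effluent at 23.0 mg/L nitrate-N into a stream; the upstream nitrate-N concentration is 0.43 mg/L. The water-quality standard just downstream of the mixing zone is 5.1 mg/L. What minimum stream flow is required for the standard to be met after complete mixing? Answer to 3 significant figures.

Set C_mix = 5.1: (Q·0.4300 + 2080·23.00) / (Q + 2080) = 5.1
→ Q = 2080·(23.00 − 5.1)/(5.1 − 0.4300) = 7973 L/s.

7970 L/s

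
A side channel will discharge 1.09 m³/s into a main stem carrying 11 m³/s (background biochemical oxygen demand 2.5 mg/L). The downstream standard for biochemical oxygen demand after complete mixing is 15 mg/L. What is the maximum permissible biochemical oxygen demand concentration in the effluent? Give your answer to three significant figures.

At the limit, (Qr·Cr + Qe·Cₑ)/(Qr + Qe) = 15:
Cₑ = (12.09·15 − 11.00·2.500) / 1.090 = 141.1 mg/L.

141 mg/L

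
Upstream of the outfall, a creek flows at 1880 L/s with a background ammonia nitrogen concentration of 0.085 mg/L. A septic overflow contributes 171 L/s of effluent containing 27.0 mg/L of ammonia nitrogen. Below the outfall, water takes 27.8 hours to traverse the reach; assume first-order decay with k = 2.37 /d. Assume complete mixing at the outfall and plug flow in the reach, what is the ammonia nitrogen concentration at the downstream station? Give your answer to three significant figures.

0.150 mg/L

Mass balance: C = (1880·0.08500 + 171.0·27.00) / 2051 = 4777/2051 = 2.329 mg/L.
After decay, C = 2.329 × e^(−kt) = 2.329 × 0.06423 = 0.1496 mg/L.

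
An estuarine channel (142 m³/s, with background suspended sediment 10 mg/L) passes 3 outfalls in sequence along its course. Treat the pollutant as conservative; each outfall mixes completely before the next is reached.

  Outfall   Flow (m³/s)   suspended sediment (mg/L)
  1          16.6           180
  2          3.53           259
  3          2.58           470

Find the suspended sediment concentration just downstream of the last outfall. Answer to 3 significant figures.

39.7 mg/L

Below outfall 1: Q → 158.6 m³/s, C = (142.0·10.00 + 16.60·180.0)/158.6 = 27.79 mg/L.
Below outfall 2: Q → 162.1 m³/s, C = (158.6·27.79 + 3.530·259.0)/162.1 = 32.83 mg/L.
Below outfall 3: Q → 164.7 m³/s, C = (162.1·32.83 + 2.580·470.0)/164.7 = 39.68 mg/L.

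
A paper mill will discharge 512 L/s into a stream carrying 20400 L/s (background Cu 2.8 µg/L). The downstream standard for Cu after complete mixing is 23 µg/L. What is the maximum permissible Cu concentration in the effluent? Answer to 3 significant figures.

828 µg/L

At the limit, (Qr·Cr + Qe·Cₑ)/(Qr + Qe) = 23:
Cₑ = (20910·23 − 20400·2.800) / 512.0 = 827.8 µg/L.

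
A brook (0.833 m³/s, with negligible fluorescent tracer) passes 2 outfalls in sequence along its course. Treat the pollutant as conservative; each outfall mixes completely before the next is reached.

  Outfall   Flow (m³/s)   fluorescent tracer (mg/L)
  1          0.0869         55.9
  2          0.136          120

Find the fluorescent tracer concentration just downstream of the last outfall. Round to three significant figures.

Outfall 1: combined Q = 0.9199 m³/s; C = (0.8330·0 + 0.08690·55.90)/0.9199 = 5.281 mg/L.
Outfall 2: combined Q = 1.056 m³/s; C = (0.9199·5.281 + 0.1360·120.0)/1.056 = 20.06 mg/L.

20.1 mg/L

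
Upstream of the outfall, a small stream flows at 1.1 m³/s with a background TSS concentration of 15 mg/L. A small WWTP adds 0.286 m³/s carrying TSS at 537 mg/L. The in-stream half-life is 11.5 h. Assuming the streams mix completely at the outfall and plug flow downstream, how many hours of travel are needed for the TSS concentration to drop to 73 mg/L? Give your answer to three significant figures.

8.62 h

Mass balance: C = (1.100·15.00 + 0.2860·537.0) / 1.386 = 170.1/1.386 = 122.7 mg/L.
Half-life 11.5 h → k = ln 2 / 11.5 = 0.06027 h⁻¹ = 1.447 d⁻¹.
122.7·exp(−k·t) = 73 → t = ln(122.7/73)/k = 31020 s = 8.617 h.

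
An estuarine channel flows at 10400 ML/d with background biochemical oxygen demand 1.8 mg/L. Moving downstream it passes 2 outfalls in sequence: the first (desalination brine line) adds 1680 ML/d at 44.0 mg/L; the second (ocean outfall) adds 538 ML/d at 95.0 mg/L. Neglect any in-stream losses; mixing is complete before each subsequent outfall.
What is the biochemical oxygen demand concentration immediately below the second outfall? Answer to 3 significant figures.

11.4 mg/L

After outfall 1: Q = 10400 + 1680 = 12080 ML/d; C = (10400·1.800 + 1680·44.00)/12080 = 7.669 mg/L.
After outfall 2: Q = 12080 + 538.0 = 12620 ML/d; C = (12080·7.669 + 538.0·95.00)/12620 = 11.39 mg/L.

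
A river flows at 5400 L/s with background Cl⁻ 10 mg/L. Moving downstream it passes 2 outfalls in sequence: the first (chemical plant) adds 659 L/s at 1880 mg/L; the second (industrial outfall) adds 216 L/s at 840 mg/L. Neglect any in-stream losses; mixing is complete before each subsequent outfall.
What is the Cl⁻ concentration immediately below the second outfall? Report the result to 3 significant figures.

Outfall 1: combined Q = 6059 L/s; C = (5400·10.00 + 659.0·1880)/6059 = 213.4 mg/L.
Outfall 2: combined Q = 6275 L/s; C = (6059·213.4 + 216.0·840.0)/6275 = 235.0 mg/L.

235 mg/L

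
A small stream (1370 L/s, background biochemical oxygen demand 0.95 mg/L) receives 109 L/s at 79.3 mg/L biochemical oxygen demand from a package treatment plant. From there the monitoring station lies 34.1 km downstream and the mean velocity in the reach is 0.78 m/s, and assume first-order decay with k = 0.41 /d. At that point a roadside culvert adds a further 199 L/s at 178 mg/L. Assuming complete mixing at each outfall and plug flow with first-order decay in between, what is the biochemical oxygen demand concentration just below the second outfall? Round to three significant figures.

25.9 mg/L

Mass balance: C = (1370·0.9500 + 109.0·79.30) / 1479 = 9945/1479 = 6.724 mg/L; combined flow 1479 L/s.
Travel time t = 34.1·1000 / 0.78 = 43720 s = 12.14 h.
After decay, C = 6.724 × e^(−kt) = 6.724 × 0.8126 = 5.464 mg/L.
At the second outfall, C = (1479·5.464 + 199.0·178.0) / (1479 + 199.0) = 25.93 mg/L.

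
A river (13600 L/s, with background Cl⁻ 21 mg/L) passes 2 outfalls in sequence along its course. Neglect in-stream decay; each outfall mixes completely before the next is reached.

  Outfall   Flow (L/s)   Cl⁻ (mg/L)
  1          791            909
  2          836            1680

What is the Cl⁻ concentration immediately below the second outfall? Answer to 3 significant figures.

158 mg/L

Outfall 1: combined Q = 14390 L/s; C = (13600·21.00 + 791.0·909.0)/14390 = 69.81 mg/L.
Outfall 2: combined Q = 15230 L/s; C = (14390·69.81 + 836.0·1680)/15230 = 158.2 mg/L.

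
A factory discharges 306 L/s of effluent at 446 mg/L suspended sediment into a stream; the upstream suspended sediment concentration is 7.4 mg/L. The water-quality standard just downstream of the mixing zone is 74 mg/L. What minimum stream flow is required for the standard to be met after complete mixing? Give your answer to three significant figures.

1710 L/s

Set C_mix = 74: (Q·7.400 + 306.0·446.0) / (Q + 306.0) = 74
→ Q = 306.0·(446.0 − 74)/(74 − 7.400) = 1709 L/s.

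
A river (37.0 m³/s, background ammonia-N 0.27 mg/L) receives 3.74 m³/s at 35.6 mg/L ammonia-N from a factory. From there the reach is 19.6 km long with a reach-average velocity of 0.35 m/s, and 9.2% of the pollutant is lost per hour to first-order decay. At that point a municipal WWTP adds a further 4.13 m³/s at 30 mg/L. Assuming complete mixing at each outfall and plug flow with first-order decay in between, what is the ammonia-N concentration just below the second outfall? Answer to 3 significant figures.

After mixing, C = (37.00·0.2700 + 3.740·35.60) / 40.74 = 143.1/40.74 = 3.513 mg/L; combined flow 40.74 m³/s.
Travel time t = 19.6·1000 / 0.35 = 56000 s = 15.56 h.
9.2%/h lost → k = −ln(1 − 0.092) = 0.09651 h⁻¹.
After decay, C = 3.513 × e^(−kt) = 3.513 × 0.2228 = 0.7829 mg/L.
At the second outfall, C = (40.74·0.7829 + 4.130·30.00) / (40.74 + 4.130) = 3.472 mg/L.

3.47 mg/L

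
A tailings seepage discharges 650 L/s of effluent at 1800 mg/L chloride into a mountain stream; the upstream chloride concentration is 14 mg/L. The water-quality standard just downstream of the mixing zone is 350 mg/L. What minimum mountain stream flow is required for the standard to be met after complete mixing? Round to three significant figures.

Set C_mix = 350: (Q·14.00 + 650.0·1800) / (Q + 650.0) = 350
→ Q = 650.0·(1800 − 350)/(350 − 14.00) = 2805 L/s.

2810 L/s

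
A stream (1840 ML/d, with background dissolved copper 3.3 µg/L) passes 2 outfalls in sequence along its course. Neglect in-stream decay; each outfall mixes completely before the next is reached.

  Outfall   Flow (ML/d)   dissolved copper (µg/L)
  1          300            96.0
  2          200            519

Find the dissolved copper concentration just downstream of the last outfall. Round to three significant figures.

59.3 µg/L

Below outfall 1: Q → 2140 ML/d, C = (1840·3.300 + 300.0·96.00)/2140 = 16.30 µg/L.
Below outfall 2: Q → 2340 ML/d, C = (2140·16.30 + 200.0·519.0)/2340 = 59.26 µg/L.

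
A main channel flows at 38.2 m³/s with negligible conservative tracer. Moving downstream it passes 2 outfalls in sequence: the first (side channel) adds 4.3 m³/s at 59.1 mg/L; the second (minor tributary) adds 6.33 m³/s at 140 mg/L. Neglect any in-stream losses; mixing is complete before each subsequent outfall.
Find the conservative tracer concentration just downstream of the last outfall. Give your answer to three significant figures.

23.4 mg/L

After outfall 1: Q = 38.20 + 4.300 = 42.50 m³/s; C = (38.20·0 + 4.300·59.10)/42.50 = 5.980 mg/L.
After outfall 2: Q = 42.50 + 6.330 = 48.83 m³/s; C = (42.50·5.980 + 6.330·140.0)/48.83 = 23.35 mg/L.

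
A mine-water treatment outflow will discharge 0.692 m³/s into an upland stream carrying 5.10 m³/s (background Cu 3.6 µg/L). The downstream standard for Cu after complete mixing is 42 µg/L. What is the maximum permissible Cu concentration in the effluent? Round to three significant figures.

At the limit, (Qr·Cr + Qe·Cₑ)/(Qr + Qe) = 42:
Cₑ = (5.792·42 − 5.100·3.600) / 0.6920 = 325.0 µg/L.

325 µg/L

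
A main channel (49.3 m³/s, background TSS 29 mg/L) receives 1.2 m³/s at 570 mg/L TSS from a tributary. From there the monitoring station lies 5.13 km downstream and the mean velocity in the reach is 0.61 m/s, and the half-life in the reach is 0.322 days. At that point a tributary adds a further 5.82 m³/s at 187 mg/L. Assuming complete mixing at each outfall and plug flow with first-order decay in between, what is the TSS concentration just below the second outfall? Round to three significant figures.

Conservation of mass: C = (49.30·29.00 + 1.200·570.0) / 50.50 = 2114/50.50 = 41.86 mg/L; combined flow 50.50 m³/s.
Travel time t = 5.13·1000 / 0.61 = 8410 s = 2.336 h.
Half-life 0.322 d → k = ln 2 / 0.322 = 2.153 d⁻¹.
First-order decay: C = 41.86·exp(−k·t) = 41.86·0.8110 = 33.94 mg/L.
Second outfall: C = (50.50·33.94 + 5.820·187.0)/56.32 = 49.76 mg/L.

49.8 mg/L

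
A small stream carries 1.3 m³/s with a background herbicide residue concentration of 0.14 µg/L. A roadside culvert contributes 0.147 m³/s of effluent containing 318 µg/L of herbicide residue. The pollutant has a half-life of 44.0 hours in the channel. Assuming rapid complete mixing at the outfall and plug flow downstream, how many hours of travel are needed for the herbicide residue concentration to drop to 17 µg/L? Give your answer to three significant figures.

Mass balance: C = (1.300·0.1400 + 0.1470·318.0) / 1.447 = 46.93/1.447 = 32.43 µg/L.
Half-life 44.0 h → k = ln 2 / 44.0 = 0.01575 h⁻¹ = 0.3781 d⁻¹.
32.43·exp(−k·t) = 17 → t = ln(32.43/17)/k = 147600 s = 41.00 h.

41.0 h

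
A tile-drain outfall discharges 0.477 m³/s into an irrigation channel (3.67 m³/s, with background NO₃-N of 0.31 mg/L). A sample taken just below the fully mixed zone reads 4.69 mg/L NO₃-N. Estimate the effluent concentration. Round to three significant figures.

38.4 mg/L

Mass balance: 3.670·0.3100 + 0.4770·Cₑ = 4.147·4.690
→ Cₑ = (4.147·4.690 − 3.670·0.3100) / 0.4770 = 38.39 mg/L.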